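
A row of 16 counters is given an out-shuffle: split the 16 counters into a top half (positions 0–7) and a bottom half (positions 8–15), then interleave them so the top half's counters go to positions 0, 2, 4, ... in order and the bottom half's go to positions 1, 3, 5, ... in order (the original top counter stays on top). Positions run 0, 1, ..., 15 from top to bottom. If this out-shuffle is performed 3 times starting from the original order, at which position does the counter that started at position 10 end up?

5

Track the counter's position through each out-shuffle:
10 → 5 → 10 → 5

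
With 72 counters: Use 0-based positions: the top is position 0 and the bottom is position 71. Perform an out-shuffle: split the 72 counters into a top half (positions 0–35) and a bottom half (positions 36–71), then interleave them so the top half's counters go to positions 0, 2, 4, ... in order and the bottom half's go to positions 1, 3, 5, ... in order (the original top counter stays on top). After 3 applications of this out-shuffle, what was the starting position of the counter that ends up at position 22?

Work backwards from position 22, undoing one out-shuffle at a time:
22 ← 11 ← 41 ← 56
So the counter now at position 22 started at position 56.

56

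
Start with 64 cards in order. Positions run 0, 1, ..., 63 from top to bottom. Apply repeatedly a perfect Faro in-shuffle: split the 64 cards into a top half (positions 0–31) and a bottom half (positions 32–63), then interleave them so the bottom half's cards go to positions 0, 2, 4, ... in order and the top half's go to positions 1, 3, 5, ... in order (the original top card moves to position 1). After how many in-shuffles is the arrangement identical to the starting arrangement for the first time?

12

The in-shuffle permutes the 64 positions with cycle lengths [4, 12, 12, 12, 12, 12].
Every card is home exactly when every cycle has completed a whole number of laps, i.e. after lcm(4, 12) = 12 in-shuffles.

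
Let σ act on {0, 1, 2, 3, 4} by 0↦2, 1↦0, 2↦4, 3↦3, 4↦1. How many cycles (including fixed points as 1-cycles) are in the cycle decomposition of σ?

2

Cycle decomposition: (0 2 4 1) (3).
2 cycles.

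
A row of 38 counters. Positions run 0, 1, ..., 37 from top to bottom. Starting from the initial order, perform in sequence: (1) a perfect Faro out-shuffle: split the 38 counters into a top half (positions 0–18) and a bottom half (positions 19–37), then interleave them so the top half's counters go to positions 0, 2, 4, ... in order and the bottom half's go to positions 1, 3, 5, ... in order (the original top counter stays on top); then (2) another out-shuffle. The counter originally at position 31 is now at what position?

Track the counter from position 31 forward through each operation:
  after op 1 (out-shuffle): 31 → 25
  after op 2 (out-shuffle): 25 → 13

13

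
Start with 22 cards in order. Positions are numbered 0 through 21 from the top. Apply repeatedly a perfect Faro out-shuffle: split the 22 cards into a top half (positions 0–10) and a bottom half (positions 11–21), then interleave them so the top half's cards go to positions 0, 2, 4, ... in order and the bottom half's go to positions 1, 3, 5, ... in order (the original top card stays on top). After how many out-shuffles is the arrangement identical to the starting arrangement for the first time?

The out-shuffle permutes the 22 positions with cycle lengths [1, 1, 2, 3, 3, 6, 6].
Every card is home exactly when every cycle has completed a whole number of laps, i.e. after lcm(1, 2, 3, 6) = 6 out-shuffles.

6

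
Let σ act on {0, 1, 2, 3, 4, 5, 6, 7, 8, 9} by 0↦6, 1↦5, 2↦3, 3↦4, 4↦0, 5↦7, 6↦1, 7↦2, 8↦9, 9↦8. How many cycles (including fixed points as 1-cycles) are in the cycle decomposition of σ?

Cycle decomposition: (0 6 1 5 7 2 3 4) (8 9).
2 cycles.

2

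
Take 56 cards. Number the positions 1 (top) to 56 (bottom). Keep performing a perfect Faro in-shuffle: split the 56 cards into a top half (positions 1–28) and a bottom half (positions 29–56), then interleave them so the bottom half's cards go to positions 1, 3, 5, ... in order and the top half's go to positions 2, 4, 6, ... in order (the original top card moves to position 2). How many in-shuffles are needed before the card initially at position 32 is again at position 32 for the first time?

18

Follow position 32 under repeated in-shuffles:
32 → 7 → 14 → 28 → 56 → 55 → 53 → 49 → 41 → 25 → 50 → 43 → 29 → 1 → 2 → 4 → 8 → 16 → 32
It first returns after 18 in-shuffles.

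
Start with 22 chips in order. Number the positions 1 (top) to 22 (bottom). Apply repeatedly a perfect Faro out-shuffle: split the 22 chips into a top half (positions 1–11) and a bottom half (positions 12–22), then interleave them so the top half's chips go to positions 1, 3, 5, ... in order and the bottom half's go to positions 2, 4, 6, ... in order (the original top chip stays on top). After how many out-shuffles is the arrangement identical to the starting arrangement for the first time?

The out-shuffle permutes the 22 positions with cycle lengths [1, 1, 2, 3, 3, 6, 6].
Every chip is home exactly when every cycle has completed a whole number of laps, i.e. after lcm(1, 2, 3, 6) = 6 out-shuffles.

6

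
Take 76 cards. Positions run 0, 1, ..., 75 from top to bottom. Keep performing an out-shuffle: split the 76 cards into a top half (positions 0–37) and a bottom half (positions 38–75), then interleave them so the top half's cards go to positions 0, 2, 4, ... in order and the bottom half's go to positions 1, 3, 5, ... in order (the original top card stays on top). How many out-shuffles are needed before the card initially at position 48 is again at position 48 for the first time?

20

Follow position 48 under repeated out-shuffles:
48 → 21 → 42 → 9 → 18 → 36 → 72 → 69 → 63 → 51 → 27 → 54 → 33 → 66 → 57 → 39 → 3 → 6 → 12 → 24 → 48
It first returns after 20 out-shuffles.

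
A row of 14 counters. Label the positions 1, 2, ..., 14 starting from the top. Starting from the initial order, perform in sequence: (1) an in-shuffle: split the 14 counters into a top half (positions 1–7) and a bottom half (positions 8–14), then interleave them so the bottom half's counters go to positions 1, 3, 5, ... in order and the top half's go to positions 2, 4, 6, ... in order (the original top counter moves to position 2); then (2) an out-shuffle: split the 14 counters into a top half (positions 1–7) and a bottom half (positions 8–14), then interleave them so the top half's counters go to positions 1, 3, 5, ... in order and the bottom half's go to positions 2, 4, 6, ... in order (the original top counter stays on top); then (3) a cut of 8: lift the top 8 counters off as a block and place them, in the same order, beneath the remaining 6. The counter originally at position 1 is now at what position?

9

Track the counter from position 1 forward through each operation:
  after op 1 (in-shuffle): 1 → 2
  after op 2 (out-shuffle): 2 → 3
  after op 3 (cut 8): 3 → 9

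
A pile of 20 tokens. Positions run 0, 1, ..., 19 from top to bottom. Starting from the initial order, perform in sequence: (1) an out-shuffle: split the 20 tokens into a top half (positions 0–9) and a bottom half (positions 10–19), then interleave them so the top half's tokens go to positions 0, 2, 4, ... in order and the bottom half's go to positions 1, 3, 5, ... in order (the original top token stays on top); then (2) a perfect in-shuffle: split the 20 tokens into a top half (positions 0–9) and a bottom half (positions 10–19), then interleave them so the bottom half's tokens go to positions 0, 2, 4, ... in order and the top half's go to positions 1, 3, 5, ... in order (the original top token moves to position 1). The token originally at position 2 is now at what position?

Track the token from position 2 forward through each operation:
  after op 1 (out-shuffle): 2 → 4
  after op 2 (in-shuffle): 4 → 9

9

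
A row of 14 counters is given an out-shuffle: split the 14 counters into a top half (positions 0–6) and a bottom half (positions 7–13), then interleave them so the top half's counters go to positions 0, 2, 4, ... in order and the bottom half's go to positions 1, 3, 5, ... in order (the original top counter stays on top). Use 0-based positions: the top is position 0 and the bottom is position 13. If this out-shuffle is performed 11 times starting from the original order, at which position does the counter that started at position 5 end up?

Track the counter's position through each out-shuffle:
5 → 10 → 7 → 1 → 2 → 4 → 8 → 3 → 6 → 12 → 11 → 9

9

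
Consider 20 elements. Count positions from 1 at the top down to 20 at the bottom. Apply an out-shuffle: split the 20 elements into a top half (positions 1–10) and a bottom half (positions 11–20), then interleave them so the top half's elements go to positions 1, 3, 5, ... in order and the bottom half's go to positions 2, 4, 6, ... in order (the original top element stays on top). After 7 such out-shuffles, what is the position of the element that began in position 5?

19

Track the element's position through each out-shuffle:
5 → 9 → 17 → 14 → 8 → 15 → 10 → 19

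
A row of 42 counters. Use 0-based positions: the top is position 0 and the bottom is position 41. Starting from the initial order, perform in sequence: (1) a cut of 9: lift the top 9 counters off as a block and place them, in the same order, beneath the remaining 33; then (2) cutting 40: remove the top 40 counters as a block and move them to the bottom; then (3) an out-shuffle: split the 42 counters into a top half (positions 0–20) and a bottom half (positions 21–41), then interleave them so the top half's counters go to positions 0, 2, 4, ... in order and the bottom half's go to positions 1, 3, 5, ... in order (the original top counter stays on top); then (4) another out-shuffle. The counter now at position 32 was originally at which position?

Undo the operations in reverse order, starting from position 32:
  undo op 4 (out-shuffle, from top half): 32 ← 16
  undo op 3 (out-shuffle, from top half): 16 ← 8
  undo op 2 (cut 40): 8 ← 6
  undo op 1 (cut 9): 6 ← 15
So the counter at position 32 came from original position 15.

15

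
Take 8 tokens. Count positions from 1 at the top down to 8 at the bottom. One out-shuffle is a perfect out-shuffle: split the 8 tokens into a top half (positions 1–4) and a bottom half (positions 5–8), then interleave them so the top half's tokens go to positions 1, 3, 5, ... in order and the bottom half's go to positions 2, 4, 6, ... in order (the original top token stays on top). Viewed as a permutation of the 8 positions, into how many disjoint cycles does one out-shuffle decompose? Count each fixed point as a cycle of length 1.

Trace each unvisited position around until it returns:
(1) (2 3 5) (4 7 6) (8)
4 cycles in total.

4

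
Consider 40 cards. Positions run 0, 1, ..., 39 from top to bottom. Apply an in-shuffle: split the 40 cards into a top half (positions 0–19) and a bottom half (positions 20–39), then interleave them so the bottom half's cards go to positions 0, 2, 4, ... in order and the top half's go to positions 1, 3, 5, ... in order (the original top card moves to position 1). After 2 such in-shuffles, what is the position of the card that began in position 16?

Track the card's position through each in-shuffle:
16 → 33 → 26

26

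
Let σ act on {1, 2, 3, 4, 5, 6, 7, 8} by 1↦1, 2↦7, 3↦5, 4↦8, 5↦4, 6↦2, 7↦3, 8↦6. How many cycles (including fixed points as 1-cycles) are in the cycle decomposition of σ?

2

Cycle decomposition: (1) (2 7 3 5 4 8 6).
2 cycles.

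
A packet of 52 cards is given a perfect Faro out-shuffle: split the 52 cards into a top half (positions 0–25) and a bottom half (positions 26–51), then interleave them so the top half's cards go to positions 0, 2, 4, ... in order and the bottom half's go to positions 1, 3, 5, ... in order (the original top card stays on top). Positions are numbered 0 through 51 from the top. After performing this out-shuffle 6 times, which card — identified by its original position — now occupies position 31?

Work backwards from position 31, undoing one out-shuffle at a time:
31 ← 41 ← 46 ← 23 ← 37 ← 44 ← 22
So the card now at position 31 started at position 22.

22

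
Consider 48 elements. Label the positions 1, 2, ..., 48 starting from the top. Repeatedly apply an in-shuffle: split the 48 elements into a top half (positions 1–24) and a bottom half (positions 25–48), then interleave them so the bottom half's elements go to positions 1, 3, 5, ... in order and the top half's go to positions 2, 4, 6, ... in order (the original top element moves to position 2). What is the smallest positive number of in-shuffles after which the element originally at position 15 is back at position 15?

Follow position 15 under repeated in-shuffles:
15 → 30 → 11 → 22 → 44 → 39 → 29 → 9 → ... → 15 (length 21)
It first returns after 21 in-shuffles.

21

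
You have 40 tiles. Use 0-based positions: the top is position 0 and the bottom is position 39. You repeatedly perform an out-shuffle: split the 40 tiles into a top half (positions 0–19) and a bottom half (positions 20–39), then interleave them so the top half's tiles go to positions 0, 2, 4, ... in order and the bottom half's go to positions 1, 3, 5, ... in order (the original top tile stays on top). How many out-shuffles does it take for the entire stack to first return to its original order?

The out-shuffle permutes the 40 positions with cycle lengths [1, 1, 2, 12, 12, 12].
Every tile is home exactly when every cycle has completed a whole number of laps, i.e. after lcm(1, 2, 12) = 12 out-shuffles.

12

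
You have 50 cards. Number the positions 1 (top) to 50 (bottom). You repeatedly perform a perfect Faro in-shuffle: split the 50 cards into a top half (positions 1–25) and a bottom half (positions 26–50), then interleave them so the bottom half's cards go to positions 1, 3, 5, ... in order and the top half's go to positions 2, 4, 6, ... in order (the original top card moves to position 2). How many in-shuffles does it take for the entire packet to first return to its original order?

The in-shuffle permutes the 50 positions with cycle lengths [2, 8, 8, 8, 8, 8, 8].
Every card is home exactly when every cycle has completed a whole number of laps, i.e. after lcm(2, 8) = 8 in-shuffles.

8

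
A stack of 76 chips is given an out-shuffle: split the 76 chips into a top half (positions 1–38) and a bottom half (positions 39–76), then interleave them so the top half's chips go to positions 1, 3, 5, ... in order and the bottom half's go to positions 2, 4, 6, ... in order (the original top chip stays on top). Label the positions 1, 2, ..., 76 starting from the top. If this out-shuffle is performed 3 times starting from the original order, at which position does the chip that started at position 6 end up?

41

Track the chip's position through each out-shuffle:
6 → 11 → 21 → 41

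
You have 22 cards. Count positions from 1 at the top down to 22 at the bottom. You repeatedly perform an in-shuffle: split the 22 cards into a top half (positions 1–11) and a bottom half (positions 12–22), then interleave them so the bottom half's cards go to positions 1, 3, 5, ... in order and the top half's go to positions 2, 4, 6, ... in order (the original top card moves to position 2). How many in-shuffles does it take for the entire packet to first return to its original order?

11

The in-shuffle permutes the 22 positions with cycle lengths [11, 11].
Every card is home exactly when every cycle has completed a whole number of laps, i.e. after lcm(11) = 11 in-shuffles.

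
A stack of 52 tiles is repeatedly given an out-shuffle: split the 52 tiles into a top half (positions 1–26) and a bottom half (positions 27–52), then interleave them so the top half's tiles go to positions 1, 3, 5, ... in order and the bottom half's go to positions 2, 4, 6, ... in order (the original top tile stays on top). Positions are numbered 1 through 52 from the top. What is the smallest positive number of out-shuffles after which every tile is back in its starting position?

The out-shuffle permutes the 52 positions with cycle lengths [1, 1, 2, 8, 8, 8, 8, 8, 8].
Every tile is home exactly when every cycle has completed a whole number of laps, i.e. after lcm(1, 2, 8) = 8 out-shuffles.

8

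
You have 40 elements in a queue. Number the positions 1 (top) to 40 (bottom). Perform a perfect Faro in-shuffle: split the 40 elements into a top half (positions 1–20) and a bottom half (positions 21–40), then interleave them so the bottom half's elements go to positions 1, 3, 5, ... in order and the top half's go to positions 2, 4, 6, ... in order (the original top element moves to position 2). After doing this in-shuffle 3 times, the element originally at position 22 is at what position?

12

Track the element's position through each in-shuffle:
22 → 3 → 6 → 12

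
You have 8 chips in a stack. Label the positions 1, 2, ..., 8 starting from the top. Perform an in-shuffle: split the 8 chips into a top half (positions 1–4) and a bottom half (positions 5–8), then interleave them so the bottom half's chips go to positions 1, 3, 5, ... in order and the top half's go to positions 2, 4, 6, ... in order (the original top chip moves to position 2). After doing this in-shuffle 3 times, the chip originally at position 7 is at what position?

2

Track the chip's position through each in-shuffle:
7 → 5 → 1 → 2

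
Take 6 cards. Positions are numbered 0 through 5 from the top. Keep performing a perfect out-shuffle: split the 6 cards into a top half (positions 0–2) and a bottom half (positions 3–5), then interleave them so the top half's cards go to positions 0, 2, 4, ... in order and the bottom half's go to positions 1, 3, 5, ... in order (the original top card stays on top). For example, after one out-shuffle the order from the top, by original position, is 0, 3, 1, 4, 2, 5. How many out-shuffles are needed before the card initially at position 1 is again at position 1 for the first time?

Follow position 1 under repeated out-shuffles:
1 → 2 → 4 → 3 → 1
It first returns after 4 out-shuffles.

4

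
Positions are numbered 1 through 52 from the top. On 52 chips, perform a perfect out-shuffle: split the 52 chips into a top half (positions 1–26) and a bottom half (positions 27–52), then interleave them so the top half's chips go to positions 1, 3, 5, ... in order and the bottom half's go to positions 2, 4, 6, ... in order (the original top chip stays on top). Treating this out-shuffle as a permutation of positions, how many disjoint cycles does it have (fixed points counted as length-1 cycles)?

Trace each unvisited position around until it returns:
(1) (2 3 5 9 17 33 14 27) (4 7 13 25 49 46 40 28) (6 11 21 41 30 8 15 29) (10 19 37 22 43 34 16 31) (12 23 45 38 24 47 42 32) (18 35) (20 39 26 51 50 48 44 36) ... plus 1 more
9 cycles in total.

9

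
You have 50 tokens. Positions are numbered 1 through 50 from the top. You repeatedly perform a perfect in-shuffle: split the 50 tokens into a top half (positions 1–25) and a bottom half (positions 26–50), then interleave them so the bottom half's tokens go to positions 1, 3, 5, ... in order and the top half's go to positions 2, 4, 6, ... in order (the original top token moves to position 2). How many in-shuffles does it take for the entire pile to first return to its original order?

The in-shuffle permutes the 50 positions with cycle lengths [2, 8, 8, 8, 8, 8, 8].
Every token is home exactly when every cycle has completed a whole number of laps, i.e. after lcm(2, 8) = 8 in-shuffles.

8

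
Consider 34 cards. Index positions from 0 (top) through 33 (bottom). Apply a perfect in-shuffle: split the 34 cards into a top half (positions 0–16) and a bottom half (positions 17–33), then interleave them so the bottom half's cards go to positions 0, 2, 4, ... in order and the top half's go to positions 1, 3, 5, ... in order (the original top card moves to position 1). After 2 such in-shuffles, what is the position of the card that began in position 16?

Track the card's position through each in-shuffle:
16 → 33 → 32

32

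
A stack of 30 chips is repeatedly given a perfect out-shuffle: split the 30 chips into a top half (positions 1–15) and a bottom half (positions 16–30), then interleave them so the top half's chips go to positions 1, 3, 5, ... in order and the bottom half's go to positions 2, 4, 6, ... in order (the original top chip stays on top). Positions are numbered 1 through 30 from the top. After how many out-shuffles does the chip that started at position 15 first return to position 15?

Follow position 15 under repeated out-shuffles:
15 → 29 → 28 → 26 → 22 → 14 → 27 → 24 → ... → 15 (length 28)
It first returns after 28 out-shuffles.

28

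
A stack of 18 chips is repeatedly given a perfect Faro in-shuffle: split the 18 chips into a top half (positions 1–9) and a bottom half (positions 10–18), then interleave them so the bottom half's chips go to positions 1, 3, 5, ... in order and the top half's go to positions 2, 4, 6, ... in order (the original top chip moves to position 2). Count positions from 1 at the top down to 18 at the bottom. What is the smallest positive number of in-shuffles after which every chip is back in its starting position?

18

The in-shuffle permutes the 18 positions with cycle lengths [18].
Every chip is home exactly when every cycle has completed a whole number of laps, i.e. after lcm(18) = 18 in-shuffles.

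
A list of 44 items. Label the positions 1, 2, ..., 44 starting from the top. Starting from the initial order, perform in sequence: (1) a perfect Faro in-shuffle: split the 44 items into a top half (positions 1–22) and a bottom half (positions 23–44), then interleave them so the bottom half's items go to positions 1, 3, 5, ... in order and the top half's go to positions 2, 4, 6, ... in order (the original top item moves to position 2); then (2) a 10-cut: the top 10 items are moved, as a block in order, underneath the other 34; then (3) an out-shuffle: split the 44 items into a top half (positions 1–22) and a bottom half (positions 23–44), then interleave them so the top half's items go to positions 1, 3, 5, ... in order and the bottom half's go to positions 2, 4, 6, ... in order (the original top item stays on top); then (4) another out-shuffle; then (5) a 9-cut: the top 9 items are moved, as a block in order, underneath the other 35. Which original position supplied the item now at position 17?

Undo the operations in reverse order, starting from position 17:
  undo op 5 (cut 9): 17 ← 26
  undo op 4 (out-shuffle, from bottom half): 26 ← 35
  undo op 3 (out-shuffle, from top half): 35 ← 18
  undo op 2 (cut 10): 18 ← 28
  undo op 1 (in-shuffle, from top half): 28 ← 14
So the item at position 17 came from original position 14.

14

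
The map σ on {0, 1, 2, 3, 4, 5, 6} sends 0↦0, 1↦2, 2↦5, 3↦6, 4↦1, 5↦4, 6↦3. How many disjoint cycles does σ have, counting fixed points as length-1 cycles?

Cycle decomposition: (0) (1 2 5 4) (3 6).
3 cycles.

3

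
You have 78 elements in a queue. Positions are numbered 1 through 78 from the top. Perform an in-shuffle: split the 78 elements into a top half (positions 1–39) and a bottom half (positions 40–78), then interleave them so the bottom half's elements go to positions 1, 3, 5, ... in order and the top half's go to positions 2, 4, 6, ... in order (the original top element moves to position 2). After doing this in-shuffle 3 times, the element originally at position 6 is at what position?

Track the element's position through each in-shuffle:
6 → 12 → 24 → 48

48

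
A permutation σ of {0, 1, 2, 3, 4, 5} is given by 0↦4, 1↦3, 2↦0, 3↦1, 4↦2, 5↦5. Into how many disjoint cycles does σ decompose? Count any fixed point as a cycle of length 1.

3

Cycle decomposition: (0 4 2) (1 3) (5).
3 cycles.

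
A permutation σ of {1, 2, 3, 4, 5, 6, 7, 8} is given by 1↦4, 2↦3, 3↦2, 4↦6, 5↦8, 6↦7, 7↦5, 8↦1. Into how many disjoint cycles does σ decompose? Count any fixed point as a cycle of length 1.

2

Cycle decomposition: (1 4 6 7 5 8) (2 3).
2 cycles.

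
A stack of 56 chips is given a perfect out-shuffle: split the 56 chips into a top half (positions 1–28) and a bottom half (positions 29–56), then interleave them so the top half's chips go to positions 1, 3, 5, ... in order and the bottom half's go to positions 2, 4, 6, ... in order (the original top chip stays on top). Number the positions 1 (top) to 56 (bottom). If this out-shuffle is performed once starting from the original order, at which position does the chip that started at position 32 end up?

Track the chip's position through each out-shuffle:
32 → 8

8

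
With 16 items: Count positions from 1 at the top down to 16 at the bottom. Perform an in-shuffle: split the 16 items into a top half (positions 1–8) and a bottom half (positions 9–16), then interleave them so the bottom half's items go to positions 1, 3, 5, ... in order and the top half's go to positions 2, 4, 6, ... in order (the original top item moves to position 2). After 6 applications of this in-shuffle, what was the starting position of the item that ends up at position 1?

4

Work backwards from position 1, undoing one in-shuffle at a time:
1 ← 9 ← 13 ← 15 ← 16 ← 8 ← 4
So the item now at position 1 started at position 4.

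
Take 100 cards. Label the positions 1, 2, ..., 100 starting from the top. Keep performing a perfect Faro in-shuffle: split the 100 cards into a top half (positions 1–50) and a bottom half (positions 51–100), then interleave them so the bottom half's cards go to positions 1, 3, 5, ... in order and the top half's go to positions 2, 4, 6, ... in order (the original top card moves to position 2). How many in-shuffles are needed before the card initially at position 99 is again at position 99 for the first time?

100

Follow position 99 under repeated in-shuffles:
99 → 97 → 93 → 85 → 69 → 37 → 74 → 47 → ... → 99 (length 100)
It first returns after 100 in-shuffles.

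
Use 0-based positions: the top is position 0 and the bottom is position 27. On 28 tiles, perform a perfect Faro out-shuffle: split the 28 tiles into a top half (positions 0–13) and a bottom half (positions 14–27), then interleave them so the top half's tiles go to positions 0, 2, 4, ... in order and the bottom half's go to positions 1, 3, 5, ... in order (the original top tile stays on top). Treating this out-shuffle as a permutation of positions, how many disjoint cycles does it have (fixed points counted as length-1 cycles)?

Trace each unvisited position around until it returns:
(0) (1 2 4 8 16 5 ... len 18) (3 6 12 24 21 15) (9 18) (27)
5 cycles in total.

5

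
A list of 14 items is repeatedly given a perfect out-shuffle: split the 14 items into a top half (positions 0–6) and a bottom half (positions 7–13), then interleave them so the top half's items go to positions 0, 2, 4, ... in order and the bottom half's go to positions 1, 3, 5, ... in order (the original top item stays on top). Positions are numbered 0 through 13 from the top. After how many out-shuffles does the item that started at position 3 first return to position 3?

Follow position 3 under repeated out-shuffles:
3 → 6 → 12 → 11 → 9 → 5 → 10 → 7 → 1 → 2 → 4 → 8 → 3
It first returns after 12 out-shuffles.

12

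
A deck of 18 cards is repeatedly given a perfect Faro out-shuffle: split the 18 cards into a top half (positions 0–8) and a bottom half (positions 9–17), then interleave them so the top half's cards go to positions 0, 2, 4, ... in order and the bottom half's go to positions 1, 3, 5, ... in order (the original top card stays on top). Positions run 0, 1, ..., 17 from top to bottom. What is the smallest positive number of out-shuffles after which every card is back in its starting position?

The out-shuffle permutes the 18 positions with cycle lengths [1, 1, 8, 8].
Every card is home exactly when every cycle has completed a whole number of laps, i.e. after lcm(1, 8) = 8 out-shuffles.

8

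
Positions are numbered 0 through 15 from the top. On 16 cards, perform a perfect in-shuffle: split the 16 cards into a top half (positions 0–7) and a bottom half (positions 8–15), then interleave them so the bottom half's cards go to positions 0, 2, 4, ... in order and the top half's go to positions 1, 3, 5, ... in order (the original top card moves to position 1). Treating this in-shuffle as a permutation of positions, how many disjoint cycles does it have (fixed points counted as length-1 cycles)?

Trace each unvisited position around until it returns:
(0 1 3 7 15 14 12 8) (2 5 11 6 13 10 4 9)
2 cycles in total.

2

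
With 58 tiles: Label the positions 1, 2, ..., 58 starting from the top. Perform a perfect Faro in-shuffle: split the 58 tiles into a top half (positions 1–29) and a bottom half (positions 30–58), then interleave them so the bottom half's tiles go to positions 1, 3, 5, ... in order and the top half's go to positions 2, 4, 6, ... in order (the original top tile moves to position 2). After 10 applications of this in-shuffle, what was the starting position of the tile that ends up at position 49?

Work backwards from position 49, undoing one in-shuffle at a time:
49 ← 54 ← 27 ← 43 ← 51 ← 55 ← 57 ← 58 ← 29 ← 44 ← 22
So the tile now at position 49 started at position 22.

22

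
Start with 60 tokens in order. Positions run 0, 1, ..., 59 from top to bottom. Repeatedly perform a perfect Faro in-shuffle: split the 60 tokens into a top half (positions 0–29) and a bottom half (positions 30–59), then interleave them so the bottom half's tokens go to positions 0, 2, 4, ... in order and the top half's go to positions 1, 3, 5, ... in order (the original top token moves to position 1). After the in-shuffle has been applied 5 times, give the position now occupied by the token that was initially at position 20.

0

Track the token's position through each in-shuffle:
20 → 41 → 22 → 45 → 30 → 0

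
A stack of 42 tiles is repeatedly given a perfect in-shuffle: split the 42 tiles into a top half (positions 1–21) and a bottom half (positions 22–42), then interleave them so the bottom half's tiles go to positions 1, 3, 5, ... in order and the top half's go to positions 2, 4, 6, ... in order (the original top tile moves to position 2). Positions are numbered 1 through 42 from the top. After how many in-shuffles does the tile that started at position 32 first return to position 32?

Follow position 32 under repeated in-shuffles:
32 → 21 → 42 → 41 → 39 → 35 → 27 → 11 → 22 → 1 → 2 → 4 → 8 → 16 → 32
It first returns after 14 in-shuffles.

14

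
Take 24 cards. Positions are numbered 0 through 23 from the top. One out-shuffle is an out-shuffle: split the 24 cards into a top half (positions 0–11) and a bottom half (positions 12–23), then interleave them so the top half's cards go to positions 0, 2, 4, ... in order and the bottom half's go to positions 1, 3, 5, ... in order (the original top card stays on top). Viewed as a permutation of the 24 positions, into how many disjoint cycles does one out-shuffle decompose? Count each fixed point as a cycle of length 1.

4

Trace each unvisited position around until it returns:
(0) (1 2 4 8 16 9 ... len 11) (5 10 20 17 11 22 ... len 11) (23)
4 cycles in total.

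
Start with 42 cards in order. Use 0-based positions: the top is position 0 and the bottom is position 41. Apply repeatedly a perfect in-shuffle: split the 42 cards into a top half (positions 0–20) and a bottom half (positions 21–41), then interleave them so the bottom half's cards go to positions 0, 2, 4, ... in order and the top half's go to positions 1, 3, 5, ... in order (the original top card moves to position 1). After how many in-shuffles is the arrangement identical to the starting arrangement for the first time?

14

The in-shuffle permutes the 42 positions with cycle lengths [14, 14, 14].
Every card is home exactly when every cycle has completed a whole number of laps, i.e. after lcm(14) = 14 in-shuffles.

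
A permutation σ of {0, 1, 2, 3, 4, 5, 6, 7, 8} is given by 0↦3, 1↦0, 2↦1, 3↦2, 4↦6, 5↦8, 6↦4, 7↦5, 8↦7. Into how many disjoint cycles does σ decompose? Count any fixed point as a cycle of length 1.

3

Cycle decomposition: (0 3 2 1) (4 6) (5 8 7).
3 cycles.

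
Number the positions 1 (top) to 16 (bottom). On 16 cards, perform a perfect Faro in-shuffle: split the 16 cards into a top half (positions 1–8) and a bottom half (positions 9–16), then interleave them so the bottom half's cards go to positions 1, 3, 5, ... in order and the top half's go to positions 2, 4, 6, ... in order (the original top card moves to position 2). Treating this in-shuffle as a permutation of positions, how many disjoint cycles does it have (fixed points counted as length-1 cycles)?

2

Trace each unvisited position around until it returns:
(1 2 4 8 16 15 13 9) (3 6 12 7 14 11 5 10)
2 cycles in total.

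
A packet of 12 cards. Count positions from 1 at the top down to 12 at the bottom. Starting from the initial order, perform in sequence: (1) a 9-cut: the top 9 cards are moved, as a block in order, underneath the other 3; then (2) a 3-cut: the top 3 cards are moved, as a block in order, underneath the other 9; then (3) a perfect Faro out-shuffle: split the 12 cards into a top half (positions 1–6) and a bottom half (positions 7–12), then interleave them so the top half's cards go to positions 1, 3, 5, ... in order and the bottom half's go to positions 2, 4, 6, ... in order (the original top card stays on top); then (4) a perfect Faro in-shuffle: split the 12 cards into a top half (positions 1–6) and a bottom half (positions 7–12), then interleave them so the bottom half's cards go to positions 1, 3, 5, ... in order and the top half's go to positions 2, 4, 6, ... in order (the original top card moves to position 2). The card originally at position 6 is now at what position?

9

Track the card from position 6 forward through each operation:
  after op 1 (cut 9): 6 → 9
  after op 2 (cut 3): 9 → 6
  after op 3 (out-shuffle): 6 → 11
  after op 4 (in-shuffle): 11 → 9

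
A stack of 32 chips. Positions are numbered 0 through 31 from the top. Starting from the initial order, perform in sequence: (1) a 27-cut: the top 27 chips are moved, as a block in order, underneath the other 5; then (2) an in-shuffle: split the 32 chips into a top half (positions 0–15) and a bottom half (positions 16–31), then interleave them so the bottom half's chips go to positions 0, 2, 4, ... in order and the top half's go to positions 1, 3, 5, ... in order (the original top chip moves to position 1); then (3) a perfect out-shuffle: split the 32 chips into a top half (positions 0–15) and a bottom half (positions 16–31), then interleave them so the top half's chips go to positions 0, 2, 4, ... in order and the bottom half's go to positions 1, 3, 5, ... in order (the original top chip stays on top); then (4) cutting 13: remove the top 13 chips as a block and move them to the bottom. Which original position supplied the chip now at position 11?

17

Undo the operations in reverse order, starting from position 11:
  undo op 4 (cut 13): 11 ← 24
  undo op 3 (out-shuffle, from top half): 24 ← 12
  undo op 2 (in-shuffle, from bottom half): 12 ← 22
  undo op 1 (cut 27): 22 ← 17
So the chip at position 11 came from original position 17.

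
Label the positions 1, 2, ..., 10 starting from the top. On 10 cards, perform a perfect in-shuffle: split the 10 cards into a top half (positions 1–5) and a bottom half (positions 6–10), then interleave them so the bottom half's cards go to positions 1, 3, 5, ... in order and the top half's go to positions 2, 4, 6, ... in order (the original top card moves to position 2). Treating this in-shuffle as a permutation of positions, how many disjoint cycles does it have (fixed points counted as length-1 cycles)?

1

Trace each unvisited position around until it returns:
(1 2 4 8 5 10 9 7 3 6)
1 cycle in total.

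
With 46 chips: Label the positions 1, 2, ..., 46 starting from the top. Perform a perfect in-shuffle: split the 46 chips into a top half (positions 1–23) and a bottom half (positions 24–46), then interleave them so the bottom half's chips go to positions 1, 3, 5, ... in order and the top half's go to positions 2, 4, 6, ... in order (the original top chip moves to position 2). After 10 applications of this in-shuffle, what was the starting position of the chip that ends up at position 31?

Work backwards from position 31, undoing one in-shuffle at a time:
31 ← 39 ← 43 ← 45 ← 46 ← 23 ← 35 ← 41 ← 44 ← 22 ← 11
So the chip now at position 31 started at position 11.

11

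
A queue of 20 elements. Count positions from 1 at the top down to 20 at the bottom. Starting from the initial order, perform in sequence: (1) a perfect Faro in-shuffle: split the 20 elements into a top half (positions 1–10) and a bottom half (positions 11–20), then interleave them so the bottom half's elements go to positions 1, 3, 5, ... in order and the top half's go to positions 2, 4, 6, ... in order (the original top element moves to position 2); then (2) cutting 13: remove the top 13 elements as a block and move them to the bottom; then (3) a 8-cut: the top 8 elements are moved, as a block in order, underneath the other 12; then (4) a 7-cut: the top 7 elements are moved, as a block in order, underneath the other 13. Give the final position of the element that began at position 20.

Track the element from position 20 forward through each operation:
  after op 1 (in-shuffle): 20 → 19
  after op 2 (cut 13): 19 → 6
  after op 3 (cut 8): 6 → 18
  after op 4 (cut 7): 18 → 11

11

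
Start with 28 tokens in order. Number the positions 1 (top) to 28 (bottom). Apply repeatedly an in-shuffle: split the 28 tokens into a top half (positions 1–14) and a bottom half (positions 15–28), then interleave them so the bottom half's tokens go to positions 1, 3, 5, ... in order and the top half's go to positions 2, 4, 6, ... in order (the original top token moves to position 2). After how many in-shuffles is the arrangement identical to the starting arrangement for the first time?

The in-shuffle permutes the 28 positions with cycle lengths [28].
Every token is home exactly when every cycle has completed a whole number of laps, i.e. after lcm(28) = 28 in-shuffles.

28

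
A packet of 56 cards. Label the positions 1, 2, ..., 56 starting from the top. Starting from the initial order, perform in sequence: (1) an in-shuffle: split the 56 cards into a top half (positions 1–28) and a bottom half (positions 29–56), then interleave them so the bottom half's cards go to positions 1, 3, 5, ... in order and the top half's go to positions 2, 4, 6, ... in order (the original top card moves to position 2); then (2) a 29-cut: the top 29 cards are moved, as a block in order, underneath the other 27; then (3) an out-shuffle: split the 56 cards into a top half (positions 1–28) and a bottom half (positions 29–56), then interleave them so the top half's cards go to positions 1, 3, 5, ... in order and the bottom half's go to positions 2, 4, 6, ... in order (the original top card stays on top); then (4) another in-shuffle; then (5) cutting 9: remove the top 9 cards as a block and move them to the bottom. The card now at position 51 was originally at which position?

1

Undo the operations in reverse order, starting from position 51:
  undo op 5 (cut 9): 51 ← 4
  undo op 4 (in-shuffle, from top half): 4 ← 2
  undo op 3 (out-shuffle, from bottom half): 2 ← 29
  undo op 2 (cut 29): 29 ← 2
  undo op 1 (in-shuffle, from top half): 2 ← 1
So the card at position 51 came from original position 1.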